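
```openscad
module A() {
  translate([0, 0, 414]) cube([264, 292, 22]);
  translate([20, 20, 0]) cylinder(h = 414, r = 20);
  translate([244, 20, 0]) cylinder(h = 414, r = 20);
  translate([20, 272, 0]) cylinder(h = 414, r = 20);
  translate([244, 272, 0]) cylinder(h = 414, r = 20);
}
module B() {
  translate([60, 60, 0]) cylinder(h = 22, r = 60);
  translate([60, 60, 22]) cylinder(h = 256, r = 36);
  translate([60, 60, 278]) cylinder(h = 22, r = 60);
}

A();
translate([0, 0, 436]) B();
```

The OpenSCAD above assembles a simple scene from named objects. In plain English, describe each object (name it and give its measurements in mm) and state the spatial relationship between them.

A is a four-legged stool. The seat is a 264×292×22 mm slab whose top surface is at z = 436 mm; four round legs, each 40 mm in diameter, run from the floor (z = 0) to the underside of the seat, each leg's axis is inset half a diameter from the nearest pair of seat edges (so the leg's bounding box is flush with the corner).

B is a spool: two coaxial disc flanges of radius 60 mm and thickness 22 mm, joined by a core cylinder of radius 36 mm and height 256 mm. The lower flange rests on z = 0 and the three cylinders share a vertical axis.

The spool is on top of the stool.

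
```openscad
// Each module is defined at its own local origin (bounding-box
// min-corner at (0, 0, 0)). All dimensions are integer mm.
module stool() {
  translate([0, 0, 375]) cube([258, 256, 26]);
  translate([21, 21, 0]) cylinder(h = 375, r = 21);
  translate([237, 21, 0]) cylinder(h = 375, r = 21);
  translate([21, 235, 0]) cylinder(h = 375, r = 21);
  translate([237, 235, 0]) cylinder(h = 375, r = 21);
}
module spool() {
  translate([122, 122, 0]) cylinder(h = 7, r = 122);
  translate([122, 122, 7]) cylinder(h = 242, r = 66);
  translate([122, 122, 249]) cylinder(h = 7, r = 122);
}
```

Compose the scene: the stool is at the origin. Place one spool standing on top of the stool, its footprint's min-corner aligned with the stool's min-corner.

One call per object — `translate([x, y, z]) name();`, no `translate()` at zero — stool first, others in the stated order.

stool();
translate([0, 0, 401]) spool();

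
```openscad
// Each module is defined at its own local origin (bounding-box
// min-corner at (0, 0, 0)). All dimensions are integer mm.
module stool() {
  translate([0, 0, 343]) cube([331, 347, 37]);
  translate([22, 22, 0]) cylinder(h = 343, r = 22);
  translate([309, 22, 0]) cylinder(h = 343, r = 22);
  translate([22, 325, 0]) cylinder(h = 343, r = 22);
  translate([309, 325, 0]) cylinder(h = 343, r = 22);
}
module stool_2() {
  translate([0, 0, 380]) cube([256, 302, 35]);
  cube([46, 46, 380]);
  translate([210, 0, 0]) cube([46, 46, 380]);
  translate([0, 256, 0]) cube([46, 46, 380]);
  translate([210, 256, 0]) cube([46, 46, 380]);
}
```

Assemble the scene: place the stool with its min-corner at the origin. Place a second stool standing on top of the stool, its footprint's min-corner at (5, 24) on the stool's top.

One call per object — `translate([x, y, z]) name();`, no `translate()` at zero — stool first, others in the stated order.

stool();
translate([5, 24, 380]) stool_2();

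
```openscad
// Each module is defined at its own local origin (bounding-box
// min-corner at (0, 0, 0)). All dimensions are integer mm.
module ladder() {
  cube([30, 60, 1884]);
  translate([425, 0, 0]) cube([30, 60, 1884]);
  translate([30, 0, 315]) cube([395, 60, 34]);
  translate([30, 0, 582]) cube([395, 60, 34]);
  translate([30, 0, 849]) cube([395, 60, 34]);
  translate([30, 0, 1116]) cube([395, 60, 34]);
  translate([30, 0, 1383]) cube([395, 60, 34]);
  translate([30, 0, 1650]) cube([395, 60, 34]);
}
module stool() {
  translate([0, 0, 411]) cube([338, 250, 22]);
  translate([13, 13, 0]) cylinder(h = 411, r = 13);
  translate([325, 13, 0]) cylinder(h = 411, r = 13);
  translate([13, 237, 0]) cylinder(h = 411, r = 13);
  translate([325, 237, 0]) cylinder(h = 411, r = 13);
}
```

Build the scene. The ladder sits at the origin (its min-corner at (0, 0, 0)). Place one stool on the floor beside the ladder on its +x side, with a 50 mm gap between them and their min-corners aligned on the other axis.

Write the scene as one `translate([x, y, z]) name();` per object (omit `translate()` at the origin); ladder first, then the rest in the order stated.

ladder();
translate([505, 0, 0]) stool();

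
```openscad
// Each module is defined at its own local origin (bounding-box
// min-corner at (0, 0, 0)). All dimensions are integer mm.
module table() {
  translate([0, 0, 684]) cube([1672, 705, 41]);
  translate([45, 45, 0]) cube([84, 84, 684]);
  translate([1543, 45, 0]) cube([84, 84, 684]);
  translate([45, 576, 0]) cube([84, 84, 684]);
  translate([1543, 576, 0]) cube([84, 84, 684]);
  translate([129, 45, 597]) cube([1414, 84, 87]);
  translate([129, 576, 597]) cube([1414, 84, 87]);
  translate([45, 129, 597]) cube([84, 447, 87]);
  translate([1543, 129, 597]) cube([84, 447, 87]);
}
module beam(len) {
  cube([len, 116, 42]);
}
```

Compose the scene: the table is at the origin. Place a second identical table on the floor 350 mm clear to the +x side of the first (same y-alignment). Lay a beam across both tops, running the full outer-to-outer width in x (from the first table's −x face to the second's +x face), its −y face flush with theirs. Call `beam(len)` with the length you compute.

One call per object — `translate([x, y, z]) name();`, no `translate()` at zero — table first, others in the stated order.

table();
translate([2022, 0, 0]) table();
translate([0, 0, 725]) beam(3694);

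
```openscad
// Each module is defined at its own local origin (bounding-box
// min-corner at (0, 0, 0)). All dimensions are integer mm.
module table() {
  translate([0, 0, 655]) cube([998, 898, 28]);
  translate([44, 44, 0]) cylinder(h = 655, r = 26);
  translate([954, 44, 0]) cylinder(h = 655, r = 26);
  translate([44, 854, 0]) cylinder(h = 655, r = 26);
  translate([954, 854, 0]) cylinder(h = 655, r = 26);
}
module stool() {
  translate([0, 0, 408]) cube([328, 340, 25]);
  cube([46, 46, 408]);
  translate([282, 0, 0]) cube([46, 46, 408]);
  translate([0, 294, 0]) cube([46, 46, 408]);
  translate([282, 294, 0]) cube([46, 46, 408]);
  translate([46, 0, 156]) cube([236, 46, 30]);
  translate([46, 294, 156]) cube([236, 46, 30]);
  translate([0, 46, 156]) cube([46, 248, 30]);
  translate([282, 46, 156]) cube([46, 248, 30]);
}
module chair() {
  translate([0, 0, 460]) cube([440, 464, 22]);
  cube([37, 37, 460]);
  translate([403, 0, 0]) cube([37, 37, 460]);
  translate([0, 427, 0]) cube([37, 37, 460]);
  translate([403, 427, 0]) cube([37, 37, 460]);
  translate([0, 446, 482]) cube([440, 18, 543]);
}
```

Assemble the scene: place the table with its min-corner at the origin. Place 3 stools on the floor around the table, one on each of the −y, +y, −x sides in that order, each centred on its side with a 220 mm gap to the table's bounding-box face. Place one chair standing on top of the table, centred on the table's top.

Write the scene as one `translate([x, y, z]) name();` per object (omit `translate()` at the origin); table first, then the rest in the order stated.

table();
translate([335, -560, 0]) stool();
translate([335, 1118, 0]) stool();
translate([-548, 279, 0]) stool();
translate([279, 217, 683]) chair();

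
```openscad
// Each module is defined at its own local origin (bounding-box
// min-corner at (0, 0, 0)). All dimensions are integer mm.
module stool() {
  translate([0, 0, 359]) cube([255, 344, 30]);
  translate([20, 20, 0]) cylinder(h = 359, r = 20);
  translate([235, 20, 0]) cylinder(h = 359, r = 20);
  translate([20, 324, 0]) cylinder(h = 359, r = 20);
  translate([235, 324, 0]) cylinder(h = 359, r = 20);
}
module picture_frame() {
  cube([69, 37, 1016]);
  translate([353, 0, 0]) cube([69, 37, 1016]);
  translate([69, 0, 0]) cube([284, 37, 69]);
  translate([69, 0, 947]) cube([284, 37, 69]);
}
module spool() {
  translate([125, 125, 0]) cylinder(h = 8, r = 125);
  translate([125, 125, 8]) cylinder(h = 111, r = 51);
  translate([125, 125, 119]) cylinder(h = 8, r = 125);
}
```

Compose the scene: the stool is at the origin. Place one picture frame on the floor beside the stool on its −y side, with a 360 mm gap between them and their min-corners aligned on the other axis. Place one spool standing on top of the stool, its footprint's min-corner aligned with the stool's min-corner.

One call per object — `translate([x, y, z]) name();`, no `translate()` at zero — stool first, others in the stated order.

stool();
translate([0, -397, 0]) picture_frame();
translate([0, 0, 389]) spool();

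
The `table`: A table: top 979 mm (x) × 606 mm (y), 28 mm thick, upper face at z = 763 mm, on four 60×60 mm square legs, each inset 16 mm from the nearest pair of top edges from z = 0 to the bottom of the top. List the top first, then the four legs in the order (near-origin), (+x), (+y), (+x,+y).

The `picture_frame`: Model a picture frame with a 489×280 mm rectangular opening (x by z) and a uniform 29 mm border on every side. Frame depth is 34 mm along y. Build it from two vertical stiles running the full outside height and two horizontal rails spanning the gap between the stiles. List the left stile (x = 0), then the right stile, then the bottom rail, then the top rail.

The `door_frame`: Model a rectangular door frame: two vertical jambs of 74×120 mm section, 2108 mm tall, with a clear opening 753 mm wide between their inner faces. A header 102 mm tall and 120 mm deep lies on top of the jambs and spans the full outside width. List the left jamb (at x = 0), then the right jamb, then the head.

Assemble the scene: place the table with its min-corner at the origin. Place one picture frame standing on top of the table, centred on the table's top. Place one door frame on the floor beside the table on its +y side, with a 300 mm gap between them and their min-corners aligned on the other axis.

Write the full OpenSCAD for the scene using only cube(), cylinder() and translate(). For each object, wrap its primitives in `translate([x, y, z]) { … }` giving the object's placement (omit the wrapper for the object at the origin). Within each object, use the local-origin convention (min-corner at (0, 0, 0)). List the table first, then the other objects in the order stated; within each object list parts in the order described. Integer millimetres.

translate([0, 0, 735]) cube([979, 606, 28]);
translate([16, 16, 0]) cube([60, 60, 735]);
translate([903, 16, 0]) cube([60, 60, 735]);
translate([16, 530, 0]) cube([60, 60, 735]);
translate([903, 530, 0]) cube([60, 60, 735]);
translate([216, 286, 763]) {
  cube([29, 34, 338]);
  translate([518, 0, 0]) cube([29, 34, 338]);
  translate([29, 0, 0]) cube([489, 34, 29]);
  translate([29, 0, 309]) cube([489, 34, 29]);
}
translate([0, 906, 0]) {
  cube([74, 120, 2108]);
  translate([827, 0, 0]) cube([74, 120, 2108]);
  translate([0, 0, 2108]) cube([901, 120, 102]);
}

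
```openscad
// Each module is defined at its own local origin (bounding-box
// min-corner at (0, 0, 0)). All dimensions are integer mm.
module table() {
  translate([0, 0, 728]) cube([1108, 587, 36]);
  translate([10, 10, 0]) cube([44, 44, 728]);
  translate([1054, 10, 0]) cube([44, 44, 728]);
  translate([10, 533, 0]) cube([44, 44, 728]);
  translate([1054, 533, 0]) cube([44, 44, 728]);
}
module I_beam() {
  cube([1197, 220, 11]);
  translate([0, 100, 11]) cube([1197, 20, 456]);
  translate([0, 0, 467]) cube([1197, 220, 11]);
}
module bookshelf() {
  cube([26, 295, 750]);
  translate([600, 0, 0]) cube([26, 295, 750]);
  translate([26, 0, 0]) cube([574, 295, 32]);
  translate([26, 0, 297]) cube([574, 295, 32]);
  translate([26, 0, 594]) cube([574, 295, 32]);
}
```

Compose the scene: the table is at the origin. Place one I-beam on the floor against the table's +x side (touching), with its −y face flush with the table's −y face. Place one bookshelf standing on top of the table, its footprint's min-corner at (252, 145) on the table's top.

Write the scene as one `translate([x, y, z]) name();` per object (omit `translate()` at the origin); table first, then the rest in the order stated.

table();
translate([1108, 0, 0]) I_beam();
translate([252, 145, 764]) bookshelf();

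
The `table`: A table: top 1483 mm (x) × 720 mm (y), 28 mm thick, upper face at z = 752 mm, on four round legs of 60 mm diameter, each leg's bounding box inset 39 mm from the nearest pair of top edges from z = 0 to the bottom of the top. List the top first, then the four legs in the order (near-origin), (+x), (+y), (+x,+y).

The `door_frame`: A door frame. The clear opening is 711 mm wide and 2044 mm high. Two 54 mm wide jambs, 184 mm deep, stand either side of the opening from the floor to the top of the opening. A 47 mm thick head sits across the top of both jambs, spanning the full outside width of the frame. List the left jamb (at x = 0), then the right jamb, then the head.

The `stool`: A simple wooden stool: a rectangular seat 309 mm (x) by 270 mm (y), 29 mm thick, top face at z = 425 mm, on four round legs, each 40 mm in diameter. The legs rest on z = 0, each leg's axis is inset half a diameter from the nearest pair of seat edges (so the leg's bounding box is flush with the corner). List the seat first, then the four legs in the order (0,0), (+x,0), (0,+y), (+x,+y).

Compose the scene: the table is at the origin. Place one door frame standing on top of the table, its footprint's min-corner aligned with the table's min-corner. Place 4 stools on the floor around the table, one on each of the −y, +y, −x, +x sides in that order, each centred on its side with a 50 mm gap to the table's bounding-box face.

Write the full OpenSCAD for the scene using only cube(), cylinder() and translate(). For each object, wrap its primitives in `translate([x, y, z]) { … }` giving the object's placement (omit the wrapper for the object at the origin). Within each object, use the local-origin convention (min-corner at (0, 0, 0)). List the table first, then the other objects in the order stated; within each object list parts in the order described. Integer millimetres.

translate([0, 0, 724]) cube([1483, 720, 28]);
translate([69, 69, 0]) cylinder(h = 724, r = 30);
translate([1414, 69, 0]) cylinder(h = 724, r = 30);
translate([69, 651, 0]) cylinder(h = 724, r = 30);
translate([1414, 651, 0]) cylinder(h = 724, r = 30);
translate([0, 0, 752]) {
  cube([54, 184, 2044]);
  translate([765, 0, 0]) cube([54, 184, 2044]);
  translate([0, 0, 2044]) cube([819, 184, 47]);
}
translate([587, -320, 0]) {
  translate([0, 0, 396]) cube([309, 270, 29]);
  translate([20, 20, 0]) cylinder(h = 396, r = 20);
  translate([289, 20, 0]) cylinder(h = 396, r = 20);
  translate([20, 250, 0]) cylinder(h = 396, r = 20);
  translate([289, 250, 0]) cylinder(h = 396, r = 20);
}
translate([587, 770, 0]) {
  translate([0, 0, 396]) cube([309, 270, 29]);
  translate([20, 20, 0]) cylinder(h = 396, r = 20);
  translate([289, 20, 0]) cylinder(h = 396, r = 20);
  translate([20, 250, 0]) cylinder(h = 396, r = 20);
  translate([289, 250, 0]) cylinder(h = 396, r = 20);
}
translate([-359, 225, 0]) {
  translate([0, 0, 396]) cube([309, 270, 29]);
  translate([20, 20, 0]) cylinder(h = 396, r = 20);
  translate([289, 20, 0]) cylinder(h = 396, r = 20);
  translate([20, 250, 0]) cylinder(h = 396, r = 20);
  translate([289, 250, 0]) cylinder(h = 396, r = 20);
}
translate([1533, 225, 0]) {
  translate([0, 0, 396]) cube([309, 270, 29]);
  translate([20, 20, 0]) cylinder(h = 396, r = 20);
  translate([289, 20, 0]) cylinder(h = 396, r = 20);
  translate([20, 250, 0]) cylinder(h = 396, r = 20);
  translate([289, 250, 0]) cylinder(h = 396, r = 20);
}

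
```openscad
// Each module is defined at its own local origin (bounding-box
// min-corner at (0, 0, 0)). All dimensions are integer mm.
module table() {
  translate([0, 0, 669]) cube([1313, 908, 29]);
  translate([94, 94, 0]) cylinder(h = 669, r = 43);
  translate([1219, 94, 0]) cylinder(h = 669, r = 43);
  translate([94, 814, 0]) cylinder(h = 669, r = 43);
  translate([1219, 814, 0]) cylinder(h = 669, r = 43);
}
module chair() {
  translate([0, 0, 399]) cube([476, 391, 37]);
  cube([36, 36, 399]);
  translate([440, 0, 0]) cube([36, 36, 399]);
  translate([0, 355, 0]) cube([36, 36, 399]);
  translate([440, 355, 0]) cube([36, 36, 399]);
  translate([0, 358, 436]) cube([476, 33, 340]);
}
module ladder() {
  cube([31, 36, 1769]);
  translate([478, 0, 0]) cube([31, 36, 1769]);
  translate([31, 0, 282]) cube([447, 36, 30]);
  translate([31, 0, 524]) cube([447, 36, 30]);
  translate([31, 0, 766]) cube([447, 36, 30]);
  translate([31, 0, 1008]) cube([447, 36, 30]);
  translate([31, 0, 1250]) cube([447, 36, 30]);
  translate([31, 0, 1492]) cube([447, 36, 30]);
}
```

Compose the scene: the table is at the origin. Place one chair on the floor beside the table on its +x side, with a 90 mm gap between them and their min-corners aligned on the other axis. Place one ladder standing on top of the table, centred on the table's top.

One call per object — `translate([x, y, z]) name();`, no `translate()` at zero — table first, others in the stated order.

table();
translate([1403, 0, 0]) chair();
translate([402, 436, 698]) ladder();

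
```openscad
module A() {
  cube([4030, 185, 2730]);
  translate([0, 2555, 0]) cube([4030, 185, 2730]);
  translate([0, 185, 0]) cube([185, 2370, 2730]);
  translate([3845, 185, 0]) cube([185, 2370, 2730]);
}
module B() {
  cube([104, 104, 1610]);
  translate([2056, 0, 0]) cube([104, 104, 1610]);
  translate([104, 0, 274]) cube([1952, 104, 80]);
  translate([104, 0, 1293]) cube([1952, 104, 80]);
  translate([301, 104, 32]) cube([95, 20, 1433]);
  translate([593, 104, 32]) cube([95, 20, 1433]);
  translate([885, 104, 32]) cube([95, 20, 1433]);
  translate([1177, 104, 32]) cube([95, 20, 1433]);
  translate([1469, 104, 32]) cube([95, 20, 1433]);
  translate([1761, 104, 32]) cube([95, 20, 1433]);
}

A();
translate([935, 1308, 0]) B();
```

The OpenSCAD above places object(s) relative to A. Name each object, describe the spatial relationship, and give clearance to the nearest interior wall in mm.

A is a house frame. B is a fence section. The fence section sits inside the house frame, centred. The clearance to the nearest interior wall is 750 mm.

Clearances: x = 750, y = 1123; minimum 750 mm.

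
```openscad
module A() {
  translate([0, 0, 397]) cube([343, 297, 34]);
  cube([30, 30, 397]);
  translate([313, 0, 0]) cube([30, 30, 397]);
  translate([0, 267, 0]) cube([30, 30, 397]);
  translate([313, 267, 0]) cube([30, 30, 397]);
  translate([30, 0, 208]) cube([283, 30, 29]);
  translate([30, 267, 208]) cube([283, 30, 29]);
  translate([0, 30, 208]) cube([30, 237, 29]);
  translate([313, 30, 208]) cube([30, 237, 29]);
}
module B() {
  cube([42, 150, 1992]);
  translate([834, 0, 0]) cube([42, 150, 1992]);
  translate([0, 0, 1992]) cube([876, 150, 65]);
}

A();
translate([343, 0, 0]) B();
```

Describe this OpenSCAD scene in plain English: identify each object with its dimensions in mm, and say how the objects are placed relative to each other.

A is a simple wooden stool: a rectangular seat 343 mm (x) by 297 mm (y), 34 mm thick, top face at z = 431 mm, on four square legs, each 30×30 mm in cross-section. The legs rest on z = 0, each flush with a corner of the seat. Four stretchers, 30 mm wide and 29 mm tall, connect adjacent legs with their undersides at z = 208 mm, each running between the inner faces of the legs it joins and aligned with the legs' outer faces on the other axis.

B is a door frame. The clear opening is 792 mm wide and 1992 mm high. Two 42 mm wide jambs, 150 mm deep, stand either side of the opening from the floor to the top of the opening. A 65 mm thick head sits across the top of both jambs, spanning the full outside width of the frame.

The door frame is against the stool's +x side, with their −y faces flush.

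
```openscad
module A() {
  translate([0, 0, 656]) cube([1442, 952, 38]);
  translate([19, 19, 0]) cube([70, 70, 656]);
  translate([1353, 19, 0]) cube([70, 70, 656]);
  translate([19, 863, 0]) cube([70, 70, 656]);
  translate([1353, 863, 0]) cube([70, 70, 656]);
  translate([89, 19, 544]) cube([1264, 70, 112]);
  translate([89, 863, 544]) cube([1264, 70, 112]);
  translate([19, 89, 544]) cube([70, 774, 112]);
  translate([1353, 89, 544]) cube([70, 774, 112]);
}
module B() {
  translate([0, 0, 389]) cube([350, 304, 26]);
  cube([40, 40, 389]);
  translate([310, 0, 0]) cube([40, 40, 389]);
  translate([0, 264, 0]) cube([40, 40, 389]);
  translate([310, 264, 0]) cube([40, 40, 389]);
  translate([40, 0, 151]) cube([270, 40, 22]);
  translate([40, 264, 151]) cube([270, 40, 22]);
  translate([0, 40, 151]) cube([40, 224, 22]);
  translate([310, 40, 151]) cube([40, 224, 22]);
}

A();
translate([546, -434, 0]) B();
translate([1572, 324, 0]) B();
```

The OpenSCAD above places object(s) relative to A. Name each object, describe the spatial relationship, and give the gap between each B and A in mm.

Each stool's nearest face is 130 mm from the table's bounding box.

A is a table. B is a stool. Two stools sit around the table at the −y, +x sides. The gap between each stool and the table is 130 mm.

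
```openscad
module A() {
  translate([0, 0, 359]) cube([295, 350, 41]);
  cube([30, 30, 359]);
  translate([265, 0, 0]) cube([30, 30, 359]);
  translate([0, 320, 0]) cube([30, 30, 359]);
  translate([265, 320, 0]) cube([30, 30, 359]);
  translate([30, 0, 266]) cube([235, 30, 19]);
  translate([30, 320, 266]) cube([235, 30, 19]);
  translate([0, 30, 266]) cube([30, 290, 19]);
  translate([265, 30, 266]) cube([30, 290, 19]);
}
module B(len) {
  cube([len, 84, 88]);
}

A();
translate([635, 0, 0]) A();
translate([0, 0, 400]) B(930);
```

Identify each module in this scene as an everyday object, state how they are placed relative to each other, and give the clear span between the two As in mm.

A is a stool. B is a beam. A beam spans the tops of two stools. The clear span between the two stools is 340 mm.

Second stool starts at x = 635; first ends at x = 295; clear span = 635 − 295 = 340 mm.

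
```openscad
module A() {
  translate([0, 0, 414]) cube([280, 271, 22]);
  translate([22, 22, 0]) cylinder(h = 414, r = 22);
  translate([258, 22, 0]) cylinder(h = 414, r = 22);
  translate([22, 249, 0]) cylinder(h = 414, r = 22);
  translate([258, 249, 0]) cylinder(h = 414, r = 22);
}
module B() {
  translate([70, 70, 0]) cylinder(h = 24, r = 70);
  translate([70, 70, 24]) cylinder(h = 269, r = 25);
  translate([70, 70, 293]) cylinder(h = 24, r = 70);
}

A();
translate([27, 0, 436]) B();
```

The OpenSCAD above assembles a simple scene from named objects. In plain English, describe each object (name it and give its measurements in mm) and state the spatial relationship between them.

A is a four-legged stool. The seat is 280×271 mm, 22 mm thick, top at z = 436 mm. It stands on four round legs, each 44 mm in diameter, from z = 0 to the seat underside, each leg's axis is inset half a diameter from the nearest pair of seat edges (so the leg's bounding box is flush with the corner).

B is a spool: two coaxial disc flanges of radius 70 mm and thickness 24 mm, joined by a core cylinder of radius 25 mm and height 269 mm. The lower flange rests on z = 0 and the three cylinders share a vertical axis.

The spool is on top of the stool.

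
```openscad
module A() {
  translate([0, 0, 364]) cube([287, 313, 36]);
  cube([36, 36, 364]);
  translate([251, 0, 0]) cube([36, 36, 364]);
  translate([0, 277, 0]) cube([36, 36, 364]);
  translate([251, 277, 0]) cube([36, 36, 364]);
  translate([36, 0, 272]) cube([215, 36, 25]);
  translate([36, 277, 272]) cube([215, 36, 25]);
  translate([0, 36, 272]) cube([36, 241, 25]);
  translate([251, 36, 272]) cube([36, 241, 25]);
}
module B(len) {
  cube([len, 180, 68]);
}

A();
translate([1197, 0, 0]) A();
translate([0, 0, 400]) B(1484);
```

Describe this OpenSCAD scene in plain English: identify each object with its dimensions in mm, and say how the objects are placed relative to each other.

A is a simple wooden stool: a rectangular seat 287 mm (x) by 313 mm (y), 36 mm thick, top face at z = 400 mm, on four square legs, each 36×36 mm in cross-section. The legs rest on z = 0, each flush with a corner of the seat. Four stretchers, 36 mm wide and 25 mm tall, connect adjacent legs with their undersides at z = 272 mm, each running between the inner faces of the legs it joins and aligned with the legs' outer faces on the other axis.

B is a rectangular beam 1484 mm long (x), 180 mm deep (y), 68 mm thick (z).

The beam spans the tops of two stools placed 910 mm apart, resting at z = 400 mm.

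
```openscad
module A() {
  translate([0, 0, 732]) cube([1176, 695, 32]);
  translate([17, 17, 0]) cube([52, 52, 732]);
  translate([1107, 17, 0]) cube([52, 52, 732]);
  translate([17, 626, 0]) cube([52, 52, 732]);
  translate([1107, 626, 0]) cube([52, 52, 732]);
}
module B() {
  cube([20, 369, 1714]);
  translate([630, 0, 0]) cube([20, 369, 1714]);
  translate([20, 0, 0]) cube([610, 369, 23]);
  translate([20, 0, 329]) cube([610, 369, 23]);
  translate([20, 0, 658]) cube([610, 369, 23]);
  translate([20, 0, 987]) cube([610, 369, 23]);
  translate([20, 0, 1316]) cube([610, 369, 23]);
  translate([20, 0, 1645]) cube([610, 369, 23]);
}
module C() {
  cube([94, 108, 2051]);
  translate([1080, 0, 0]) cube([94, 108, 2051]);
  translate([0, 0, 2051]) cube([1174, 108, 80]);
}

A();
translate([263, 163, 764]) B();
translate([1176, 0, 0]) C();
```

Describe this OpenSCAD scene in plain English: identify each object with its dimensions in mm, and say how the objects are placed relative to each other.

A is a rectangular dining table. The top is 1176×695×32 mm with its upper surface at z = 764 mm. It stands on four 52×52 mm square legs, each inset 17 mm from the nearest pair of top edges, running from the floor to the underside of the top.

B is an open bookshelf. Two side panels, each 20 mm thick, 369 mm deep and 1714 mm tall, stand 650 mm apart (outside-to-outside). Between them sit 6 shelves, each 23 mm thick and 369 mm deep, spanning the full gap between the sides. The bottom shelf rests on the floor (its underside at z = 0) and the clear gap between one shelf's top and the next shelf's underside is 306 mm.

C is a rectangular door frame: two vertical jambs of 94×108 mm section, 2051 mm tall, with a clear opening 986 mm wide between their inner faces. A header 80 mm tall and 108 mm deep lies on top of the jambs and spans the full outside width.

The bookshelf is on top of the table, centred. The door frame is against the table's +x side, with their −y faces flush.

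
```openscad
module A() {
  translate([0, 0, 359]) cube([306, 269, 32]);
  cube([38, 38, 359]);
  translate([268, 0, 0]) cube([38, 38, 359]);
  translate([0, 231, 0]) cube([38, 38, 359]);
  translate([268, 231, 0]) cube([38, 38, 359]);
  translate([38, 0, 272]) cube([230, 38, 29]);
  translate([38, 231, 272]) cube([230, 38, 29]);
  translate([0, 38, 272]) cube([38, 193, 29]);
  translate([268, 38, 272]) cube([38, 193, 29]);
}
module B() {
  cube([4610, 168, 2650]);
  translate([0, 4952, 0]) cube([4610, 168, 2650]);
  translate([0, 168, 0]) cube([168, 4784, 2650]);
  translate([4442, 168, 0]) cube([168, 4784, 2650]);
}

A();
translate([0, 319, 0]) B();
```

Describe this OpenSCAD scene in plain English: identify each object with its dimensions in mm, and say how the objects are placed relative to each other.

A is a simple wooden stool: a rectangular seat 306 mm (x) by 269 mm (y), 32 mm thick, top face at z = 391 mm, on four square legs, each 38×38 mm in cross-section. The legs rest on z = 0, each flush with a corner of the seat. Four stretchers, 38 mm wide and 29 mm tall, connect adjacent legs with their undersides at z = 272 mm, each running between the inner faces of the legs it joins and aligned with the legs' outer faces on the other axis.

B is the wall frame of a small rectangular building: four walls, each 2650 mm tall and 168 mm thick, enclosing a footprint 4610 mm (x) by 5120 mm (y) outside-to-outside, with no floor or roof. The front and back walls (the −y and +y sides) span the full width; the two side walls fit between them.

The house frame is on the floor beside the stool on its +y side.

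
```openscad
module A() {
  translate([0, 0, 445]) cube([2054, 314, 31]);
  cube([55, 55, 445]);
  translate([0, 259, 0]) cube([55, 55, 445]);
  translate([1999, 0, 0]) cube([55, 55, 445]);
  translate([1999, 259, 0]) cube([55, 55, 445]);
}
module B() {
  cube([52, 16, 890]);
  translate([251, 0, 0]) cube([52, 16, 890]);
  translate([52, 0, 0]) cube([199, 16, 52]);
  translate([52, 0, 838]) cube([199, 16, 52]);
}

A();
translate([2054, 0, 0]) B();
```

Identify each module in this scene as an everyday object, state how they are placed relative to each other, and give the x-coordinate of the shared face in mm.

The bench's +x face and the picture frame's −x face are both at x = 2054 mm.

A is a bench. B is a picture frame. The picture frame is against the bench's +x side, with their −y faces flush. The x-coordinate of the shared face is 2054 mm.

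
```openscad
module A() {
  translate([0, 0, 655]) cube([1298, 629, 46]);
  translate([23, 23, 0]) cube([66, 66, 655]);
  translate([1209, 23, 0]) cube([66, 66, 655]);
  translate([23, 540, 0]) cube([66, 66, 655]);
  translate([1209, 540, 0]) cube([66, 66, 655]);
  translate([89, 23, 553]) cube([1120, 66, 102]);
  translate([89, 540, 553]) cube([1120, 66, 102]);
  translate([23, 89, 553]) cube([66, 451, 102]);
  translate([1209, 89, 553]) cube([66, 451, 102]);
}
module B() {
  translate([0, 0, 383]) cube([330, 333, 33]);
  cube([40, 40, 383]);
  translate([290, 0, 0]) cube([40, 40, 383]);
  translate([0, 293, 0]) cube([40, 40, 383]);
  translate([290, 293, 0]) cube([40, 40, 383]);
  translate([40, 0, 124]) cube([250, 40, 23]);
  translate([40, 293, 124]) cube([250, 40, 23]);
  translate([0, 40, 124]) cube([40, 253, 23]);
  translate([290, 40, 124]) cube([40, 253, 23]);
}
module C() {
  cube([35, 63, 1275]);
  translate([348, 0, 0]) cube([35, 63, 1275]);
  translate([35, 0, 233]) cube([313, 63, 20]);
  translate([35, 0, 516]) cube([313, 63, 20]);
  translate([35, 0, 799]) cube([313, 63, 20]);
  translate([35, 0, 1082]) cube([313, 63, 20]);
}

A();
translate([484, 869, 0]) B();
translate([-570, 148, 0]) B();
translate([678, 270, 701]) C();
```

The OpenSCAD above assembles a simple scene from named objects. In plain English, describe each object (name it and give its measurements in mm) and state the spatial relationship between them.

A is a table: top 1298 mm (x) × 629 mm (y), 46 mm thick, upper face at z = 701 mm, on four 66×66 mm square legs, each inset 23 mm from the nearest pair of top edges, running from z = 0 to the bottom of the top. Four apron rails, 66 mm thick and 102 mm tall, run between adjacent legs with their top edges flush with the underside of the top and their outer faces flush with the legs' outer faces.

B is a four-legged stool. The seat is 330×333 mm, 33 mm thick, top at z = 416 mm. It stands on four square legs, each 40×40 mm in cross-section, from z = 0 to the seat underside, each flush with a corner of the seat. Four stretchers, 40 mm wide and 23 mm tall, connect adjacent legs with their undersides at z = 124 mm, each running between the inner faces of the legs it joins and aligned with the legs' outer faces on the other axis.

C is a straight ladder. Two 35×63 mm vertical rails, 1275 mm tall, stand 383 mm apart (outside-to-outside) with their front faces coplanar on the −y side. 4 rungs, each 63 mm deep and 20 mm tall, span between the inner faces of the rails, front faces flush with the rails. The lowest rung's underside is at z = 233 mm and rungs are spaced 283 mm apart (underside to underside).

Two stools sit around the table at the +y, −x sides. The ladder is on top of the table.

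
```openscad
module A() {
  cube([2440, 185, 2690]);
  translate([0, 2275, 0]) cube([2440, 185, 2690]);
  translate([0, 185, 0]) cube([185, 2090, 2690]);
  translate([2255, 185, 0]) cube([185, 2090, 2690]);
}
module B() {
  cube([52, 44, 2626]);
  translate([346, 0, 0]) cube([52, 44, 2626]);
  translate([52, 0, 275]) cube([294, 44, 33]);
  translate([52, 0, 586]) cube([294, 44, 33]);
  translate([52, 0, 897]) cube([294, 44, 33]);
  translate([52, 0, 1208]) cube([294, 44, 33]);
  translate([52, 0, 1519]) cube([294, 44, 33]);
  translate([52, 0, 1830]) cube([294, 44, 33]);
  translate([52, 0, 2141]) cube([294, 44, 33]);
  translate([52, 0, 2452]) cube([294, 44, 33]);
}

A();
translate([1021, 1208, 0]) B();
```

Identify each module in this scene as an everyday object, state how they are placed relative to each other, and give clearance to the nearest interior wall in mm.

A is a house frame. B is a ladder. The ladder sits inside the house frame, centred. The clearance to the nearest interior wall is 836 mm.

Clearances: x = 836, y = 1023; minimum 836 mm.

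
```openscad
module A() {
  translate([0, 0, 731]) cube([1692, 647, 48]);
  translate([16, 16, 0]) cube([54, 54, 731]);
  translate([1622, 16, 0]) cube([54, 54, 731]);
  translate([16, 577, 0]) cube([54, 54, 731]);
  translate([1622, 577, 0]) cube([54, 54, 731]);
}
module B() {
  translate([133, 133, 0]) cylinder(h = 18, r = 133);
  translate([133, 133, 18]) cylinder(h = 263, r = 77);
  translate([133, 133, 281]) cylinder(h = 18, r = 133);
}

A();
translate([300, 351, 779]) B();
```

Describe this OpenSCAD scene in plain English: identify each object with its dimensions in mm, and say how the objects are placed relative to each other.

A is a table: top 1692 mm (x) × 647 mm (y), 48 mm thick, upper face at z = 779 mm, on four 54×54 mm square legs, each inset 16 mm from the nearest pair of top edges, running from z = 0 to the bottom of the top.

B is a spool: two coaxial disc flanges of radius 133 mm and thickness 18 mm, joined by a core cylinder of radius 77 mm and height 263 mm. The lower flange rests on z = 0 and the three cylinders share a vertical axis.

The spool is on top of the table.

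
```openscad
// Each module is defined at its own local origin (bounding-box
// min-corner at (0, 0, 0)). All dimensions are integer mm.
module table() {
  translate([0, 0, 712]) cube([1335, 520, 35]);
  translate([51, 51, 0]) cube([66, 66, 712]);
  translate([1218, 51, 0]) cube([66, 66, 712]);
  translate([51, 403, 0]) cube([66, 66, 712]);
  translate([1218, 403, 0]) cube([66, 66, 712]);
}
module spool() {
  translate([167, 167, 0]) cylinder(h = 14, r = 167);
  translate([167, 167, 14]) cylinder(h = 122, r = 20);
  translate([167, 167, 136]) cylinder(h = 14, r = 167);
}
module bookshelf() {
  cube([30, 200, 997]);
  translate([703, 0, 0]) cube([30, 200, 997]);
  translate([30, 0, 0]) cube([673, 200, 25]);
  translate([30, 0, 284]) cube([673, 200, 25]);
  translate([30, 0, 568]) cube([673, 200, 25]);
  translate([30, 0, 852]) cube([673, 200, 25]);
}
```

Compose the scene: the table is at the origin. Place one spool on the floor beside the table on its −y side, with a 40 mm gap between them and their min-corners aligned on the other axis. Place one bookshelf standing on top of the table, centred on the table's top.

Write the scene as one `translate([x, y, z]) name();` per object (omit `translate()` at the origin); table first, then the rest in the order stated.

table();
translate([0, -374, 0]) spool();
translate([301, 160, 747]) bookshelf();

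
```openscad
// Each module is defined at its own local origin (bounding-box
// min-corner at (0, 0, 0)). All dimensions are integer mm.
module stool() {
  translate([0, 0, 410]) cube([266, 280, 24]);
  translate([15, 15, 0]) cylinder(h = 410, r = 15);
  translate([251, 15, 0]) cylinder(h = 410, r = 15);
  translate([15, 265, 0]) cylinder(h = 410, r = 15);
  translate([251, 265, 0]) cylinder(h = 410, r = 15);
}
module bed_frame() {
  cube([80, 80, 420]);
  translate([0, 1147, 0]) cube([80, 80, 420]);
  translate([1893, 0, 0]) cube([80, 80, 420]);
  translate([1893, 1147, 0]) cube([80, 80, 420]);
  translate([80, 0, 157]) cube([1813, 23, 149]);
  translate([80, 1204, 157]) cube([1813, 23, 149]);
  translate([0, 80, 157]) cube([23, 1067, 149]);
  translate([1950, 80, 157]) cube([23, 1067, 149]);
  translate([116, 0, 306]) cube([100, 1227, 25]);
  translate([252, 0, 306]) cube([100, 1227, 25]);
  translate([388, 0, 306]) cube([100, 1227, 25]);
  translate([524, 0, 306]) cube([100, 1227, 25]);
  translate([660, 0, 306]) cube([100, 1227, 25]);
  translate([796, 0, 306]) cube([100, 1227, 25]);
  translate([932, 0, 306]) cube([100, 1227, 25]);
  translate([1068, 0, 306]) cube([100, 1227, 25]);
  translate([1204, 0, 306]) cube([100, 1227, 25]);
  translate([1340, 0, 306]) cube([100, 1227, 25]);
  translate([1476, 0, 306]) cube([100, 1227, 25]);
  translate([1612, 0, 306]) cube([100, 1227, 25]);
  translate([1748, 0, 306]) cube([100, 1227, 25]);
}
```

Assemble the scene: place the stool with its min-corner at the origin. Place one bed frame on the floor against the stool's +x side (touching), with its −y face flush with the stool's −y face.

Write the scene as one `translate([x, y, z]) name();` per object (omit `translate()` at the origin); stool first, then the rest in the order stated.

stool();
translate([266, 0, 0]) bed_frame();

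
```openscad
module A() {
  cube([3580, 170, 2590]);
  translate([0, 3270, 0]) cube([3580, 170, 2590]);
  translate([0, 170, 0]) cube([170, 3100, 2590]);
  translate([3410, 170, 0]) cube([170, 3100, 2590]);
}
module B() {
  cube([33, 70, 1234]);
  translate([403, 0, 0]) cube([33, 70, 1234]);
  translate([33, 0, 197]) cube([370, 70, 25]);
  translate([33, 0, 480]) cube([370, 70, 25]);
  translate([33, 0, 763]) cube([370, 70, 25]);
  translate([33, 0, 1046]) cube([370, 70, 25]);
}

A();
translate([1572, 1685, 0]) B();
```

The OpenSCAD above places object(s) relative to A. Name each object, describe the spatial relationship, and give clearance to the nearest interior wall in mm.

A is a house frame. B is a ladder. The ladder sits inside the house frame, centred. The clearance to the nearest interior wall is 1402 mm.

Clearances: x = 1402, y = 1515; minimum 1402 mm.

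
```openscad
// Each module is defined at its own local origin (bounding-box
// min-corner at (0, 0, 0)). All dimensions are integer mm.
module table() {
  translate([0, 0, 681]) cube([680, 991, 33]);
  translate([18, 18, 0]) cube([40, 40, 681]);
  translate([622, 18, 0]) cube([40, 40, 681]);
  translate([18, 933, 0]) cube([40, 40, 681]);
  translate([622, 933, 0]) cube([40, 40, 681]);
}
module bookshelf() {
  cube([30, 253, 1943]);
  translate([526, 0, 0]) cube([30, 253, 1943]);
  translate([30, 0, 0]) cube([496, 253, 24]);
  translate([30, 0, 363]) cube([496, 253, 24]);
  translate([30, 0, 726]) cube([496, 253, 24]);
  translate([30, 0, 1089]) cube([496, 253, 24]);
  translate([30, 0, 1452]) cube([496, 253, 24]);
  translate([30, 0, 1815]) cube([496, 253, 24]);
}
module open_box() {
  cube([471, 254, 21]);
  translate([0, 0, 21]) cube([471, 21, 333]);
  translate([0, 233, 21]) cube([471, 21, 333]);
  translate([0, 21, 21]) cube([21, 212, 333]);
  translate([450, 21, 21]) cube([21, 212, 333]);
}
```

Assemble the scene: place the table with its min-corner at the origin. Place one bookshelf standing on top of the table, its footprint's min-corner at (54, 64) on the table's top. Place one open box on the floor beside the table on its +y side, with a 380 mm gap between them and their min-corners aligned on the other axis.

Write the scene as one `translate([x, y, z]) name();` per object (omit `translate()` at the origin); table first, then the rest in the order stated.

table();
translate([54, 64, 714]) bookshelf();
translate([0, 1371, 0]) open_box();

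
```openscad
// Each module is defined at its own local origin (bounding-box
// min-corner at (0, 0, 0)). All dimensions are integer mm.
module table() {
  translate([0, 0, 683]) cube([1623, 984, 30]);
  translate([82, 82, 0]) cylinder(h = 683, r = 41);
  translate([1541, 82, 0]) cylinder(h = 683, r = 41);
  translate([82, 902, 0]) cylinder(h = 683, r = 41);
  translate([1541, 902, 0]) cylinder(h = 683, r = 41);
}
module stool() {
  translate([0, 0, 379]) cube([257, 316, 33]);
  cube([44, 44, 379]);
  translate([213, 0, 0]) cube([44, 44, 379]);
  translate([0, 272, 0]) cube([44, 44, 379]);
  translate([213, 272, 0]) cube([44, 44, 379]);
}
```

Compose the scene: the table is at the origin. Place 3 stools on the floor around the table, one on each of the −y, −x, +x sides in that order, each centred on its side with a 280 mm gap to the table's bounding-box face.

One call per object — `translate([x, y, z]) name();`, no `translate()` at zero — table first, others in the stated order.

table();
translate([683, -596, 0]) stool();
translate([-537, 334, 0]) stool();
translate([1903, 334, 0]) stool();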